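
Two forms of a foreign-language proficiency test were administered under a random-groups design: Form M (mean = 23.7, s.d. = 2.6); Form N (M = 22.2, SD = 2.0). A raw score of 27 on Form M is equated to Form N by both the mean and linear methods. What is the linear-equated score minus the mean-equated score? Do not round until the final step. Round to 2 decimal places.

Mean-equated: 27 + (22.2 − 23.7) = 25.50
Linear-equated: (2.0/2.6)(27 − 23.7) + 22.2 = 24.738
Difference = 24.738 − 25.50 = -0.76

-0.76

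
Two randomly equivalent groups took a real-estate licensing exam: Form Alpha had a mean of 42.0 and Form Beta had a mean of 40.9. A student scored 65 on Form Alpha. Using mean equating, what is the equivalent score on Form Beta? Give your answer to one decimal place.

63.9

Mean equating: y = x + (M_Y − M_X) = 65 + (40.9 − 42.0) = 63.9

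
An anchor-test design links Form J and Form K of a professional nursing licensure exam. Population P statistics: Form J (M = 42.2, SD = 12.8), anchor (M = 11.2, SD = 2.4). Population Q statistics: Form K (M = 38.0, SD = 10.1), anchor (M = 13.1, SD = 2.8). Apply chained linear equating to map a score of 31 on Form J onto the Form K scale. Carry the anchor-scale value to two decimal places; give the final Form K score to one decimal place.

Form J → anchor (Population P): v = (2.4/12.8)(31 − 42.2) + 11.2 = 9.10
anchor → Form K (Population Q): y = (10.1/2.8)(9.10 − 13.1) + 38.0 = 23.6

23.6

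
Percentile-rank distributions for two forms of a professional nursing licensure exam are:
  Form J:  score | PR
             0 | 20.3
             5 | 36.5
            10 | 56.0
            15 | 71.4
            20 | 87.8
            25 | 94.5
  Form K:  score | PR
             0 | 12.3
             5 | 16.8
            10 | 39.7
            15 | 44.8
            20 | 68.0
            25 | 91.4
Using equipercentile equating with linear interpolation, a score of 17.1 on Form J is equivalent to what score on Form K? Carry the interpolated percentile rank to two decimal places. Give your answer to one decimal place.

PR of 17.1 on Form J: 71.4 + (17.1 − 15)/(20 − 15) × (87.8 − 71.4) = 78.29
On Form K, PR 78.29 falls between score 20 (PR 68.0) and 25 (PR 91.4).
Interpolate: 20 + (78.29 − 68.0)/(91.4 − 68.0) × (25 − 20) = 22.2

22.2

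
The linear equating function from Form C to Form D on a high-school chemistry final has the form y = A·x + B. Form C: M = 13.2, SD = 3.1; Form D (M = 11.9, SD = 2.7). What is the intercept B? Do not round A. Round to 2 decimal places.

A = SD_Y / SD_X = 2.7 / 3.1 = 0.870968
B = M_Y − A·M_X = 11.9 − 0.870968 × 13.2 = 0.40

0.40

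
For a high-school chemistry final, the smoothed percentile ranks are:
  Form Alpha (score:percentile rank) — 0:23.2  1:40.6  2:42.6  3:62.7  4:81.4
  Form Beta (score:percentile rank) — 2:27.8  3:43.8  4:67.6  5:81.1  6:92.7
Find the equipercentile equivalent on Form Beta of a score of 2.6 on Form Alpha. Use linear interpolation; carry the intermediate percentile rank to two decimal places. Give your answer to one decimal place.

PR of 2.6 on Form Alpha: 42.6 + (2.6 − 2)/(3 − 2) × (62.7 − 42.6) = 54.66
On Form Beta, PR 54.66 falls between score 3 (PR 43.8) and 4 (PR 67.6).
Interpolate: 3 + (54.66 − 43.8)/(67.6 − 43.8) × (4 − 3) = 3.5

3.5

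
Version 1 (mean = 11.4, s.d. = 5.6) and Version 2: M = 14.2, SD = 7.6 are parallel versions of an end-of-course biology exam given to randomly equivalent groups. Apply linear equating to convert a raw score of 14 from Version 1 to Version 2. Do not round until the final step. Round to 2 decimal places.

17.73

Linear equating: y = (SD_Y/SD_X)(x − M_X) + M_Y
y = (7.6/5.6)(14 − 11.4) + 14.2
y = 1.357143 × 2.6 + 14.2 = 3.5286 + 14.2 = 17.73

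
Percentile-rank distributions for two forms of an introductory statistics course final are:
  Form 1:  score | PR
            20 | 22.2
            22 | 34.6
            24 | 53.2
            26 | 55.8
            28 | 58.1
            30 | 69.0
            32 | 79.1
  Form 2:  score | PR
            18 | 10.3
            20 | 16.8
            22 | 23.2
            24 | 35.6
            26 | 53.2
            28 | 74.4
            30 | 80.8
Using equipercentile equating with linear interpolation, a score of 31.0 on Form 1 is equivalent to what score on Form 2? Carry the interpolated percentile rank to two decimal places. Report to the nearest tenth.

28.0

PR of 31.0 on Form 1: 69.0 + (31.0 − 30)/(32 − 30) × (79.1 − 69.0) = 74.05
On Form 2, PR 74.05 falls between score 26 (PR 53.2) and 28 (PR 74.4).
Interpolate: 26 + (74.05 − 53.2)/(74.4 − 53.2) × (28 − 26) = 28.0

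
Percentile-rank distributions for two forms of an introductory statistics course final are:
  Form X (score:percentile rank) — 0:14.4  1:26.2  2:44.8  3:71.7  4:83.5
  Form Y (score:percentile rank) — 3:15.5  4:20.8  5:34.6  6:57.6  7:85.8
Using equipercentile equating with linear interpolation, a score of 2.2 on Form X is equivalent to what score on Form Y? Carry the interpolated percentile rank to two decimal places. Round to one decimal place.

PR of 2.2 on Form X: 44.8 + (2.2 − 2)/(3 − 2) × (71.7 − 44.8) = 50.18
On Form Y, PR 50.18 falls between score 5 (PR 34.6) and 6 (PR 57.6).
Interpolate: 5 + (50.18 − 34.6)/(57.6 − 34.6) × (6 − 5) = 5.7

5.7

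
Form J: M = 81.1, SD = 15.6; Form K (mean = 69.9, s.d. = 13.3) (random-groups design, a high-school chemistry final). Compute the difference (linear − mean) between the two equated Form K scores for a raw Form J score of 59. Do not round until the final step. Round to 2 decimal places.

Mean-equated: 59 + (69.9 − 81.1) = 47.80
Linear-equated: (13.3/15.6)(59 − 81.1) + 69.9 = 51.058
Difference = 51.058 − 47.80 = 3.26

3.26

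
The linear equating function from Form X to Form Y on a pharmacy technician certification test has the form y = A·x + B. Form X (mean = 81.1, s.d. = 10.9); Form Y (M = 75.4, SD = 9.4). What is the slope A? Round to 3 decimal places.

A = SD_Y / SD_X = 9.4 / 10.9 = 0.862

0.862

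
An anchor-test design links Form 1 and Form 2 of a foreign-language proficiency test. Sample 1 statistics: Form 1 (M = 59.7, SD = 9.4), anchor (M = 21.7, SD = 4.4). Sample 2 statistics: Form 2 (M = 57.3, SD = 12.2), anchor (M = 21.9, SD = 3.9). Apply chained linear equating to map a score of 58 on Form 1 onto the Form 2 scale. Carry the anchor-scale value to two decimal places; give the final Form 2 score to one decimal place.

Form 1 → anchor (Sample 1): v = (4.4/9.4)(58 − 59.7) + 21.7 = 20.90
anchor → Form 2 (Sample 2): y = (12.2/3.9)(20.90 − 21.9) + 57.3 = 54.2

54.2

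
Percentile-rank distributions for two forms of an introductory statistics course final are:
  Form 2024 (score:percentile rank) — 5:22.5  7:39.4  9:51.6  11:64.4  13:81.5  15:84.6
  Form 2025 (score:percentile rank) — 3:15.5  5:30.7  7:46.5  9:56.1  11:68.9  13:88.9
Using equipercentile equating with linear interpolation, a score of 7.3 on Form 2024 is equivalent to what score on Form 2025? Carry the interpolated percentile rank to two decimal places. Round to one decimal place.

6.3

PR of 7.3 on Form 2024: 39.4 + (7.3 − 7)/(9 − 7) × (51.6 − 39.4) = 41.23
On Form 2025, PR 41.23 falls between score 5 (PR 30.7) and 7 (PR 46.5).
Interpolate: 5 + (41.23 − 30.7)/(46.5 − 30.7) × (7 − 5) = 6.3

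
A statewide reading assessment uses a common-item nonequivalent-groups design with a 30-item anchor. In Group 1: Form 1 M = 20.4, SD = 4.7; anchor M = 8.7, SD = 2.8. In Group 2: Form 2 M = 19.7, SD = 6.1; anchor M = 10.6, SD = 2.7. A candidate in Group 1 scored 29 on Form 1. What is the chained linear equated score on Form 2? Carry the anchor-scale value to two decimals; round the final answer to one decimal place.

Form 1 → anchor (Group 1): v = (2.8/4.7)(29 − 20.4) + 8.7 = 13.82
anchor → Form 2 (Group 2): y = (6.1/2.7)(13.82 − 10.6) + 19.7 = 27.0

27.0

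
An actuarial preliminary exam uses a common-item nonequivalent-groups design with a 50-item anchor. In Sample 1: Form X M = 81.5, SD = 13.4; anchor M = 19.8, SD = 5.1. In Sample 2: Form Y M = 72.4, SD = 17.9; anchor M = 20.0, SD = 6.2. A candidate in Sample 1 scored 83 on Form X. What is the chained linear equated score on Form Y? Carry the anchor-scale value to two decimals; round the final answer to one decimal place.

73.5

Form X → anchor (Sample 1): v = (5.1/13.4)(83 − 81.5) + 19.8 = 20.37
anchor → Form Y (Sample 2): y = (17.9/6.2)(20.37 − 20.0) + 72.4 = 73.5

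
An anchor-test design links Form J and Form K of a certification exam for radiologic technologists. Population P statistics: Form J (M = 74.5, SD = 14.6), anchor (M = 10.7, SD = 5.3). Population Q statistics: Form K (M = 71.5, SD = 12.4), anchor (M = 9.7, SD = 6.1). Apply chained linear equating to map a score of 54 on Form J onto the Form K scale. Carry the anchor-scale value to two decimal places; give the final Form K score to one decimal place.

58.4

Form J → anchor (Population P): v = (5.3/14.6)(54 − 74.5) + 10.7 = 3.26
anchor → Form K (Population Q): y = (12.4/6.1)(3.26 − 9.7) + 71.5 = 58.4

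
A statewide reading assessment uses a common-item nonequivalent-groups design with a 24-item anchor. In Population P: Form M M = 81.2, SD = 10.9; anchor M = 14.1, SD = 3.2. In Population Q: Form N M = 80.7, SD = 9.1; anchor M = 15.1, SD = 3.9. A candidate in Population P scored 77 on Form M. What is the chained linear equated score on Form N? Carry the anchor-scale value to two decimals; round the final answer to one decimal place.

75.5

Form M → anchor (Population P): v = (3.2/10.9)(77 − 81.2) + 14.1 = 12.87
anchor → Form N (Population Q): y = (9.1/3.9)(12.87 − 15.1) + 80.7 = 75.5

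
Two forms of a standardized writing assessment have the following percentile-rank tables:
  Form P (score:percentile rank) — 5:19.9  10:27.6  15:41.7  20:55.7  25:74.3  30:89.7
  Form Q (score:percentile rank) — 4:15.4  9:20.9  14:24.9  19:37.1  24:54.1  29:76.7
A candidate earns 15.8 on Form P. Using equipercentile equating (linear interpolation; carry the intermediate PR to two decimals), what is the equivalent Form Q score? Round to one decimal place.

PR of 15.8 on Form P: 41.7 + (15.8 − 15)/(20 − 15) × (55.7 − 41.7) = 43.94
On Form Q, PR 43.94 falls between score 19 (PR 37.1) and 24 (PR 54.1).
Interpolate: 19 + (43.94 − 37.1)/(54.1 − 37.1) × (24 − 19) = 21.0

21.0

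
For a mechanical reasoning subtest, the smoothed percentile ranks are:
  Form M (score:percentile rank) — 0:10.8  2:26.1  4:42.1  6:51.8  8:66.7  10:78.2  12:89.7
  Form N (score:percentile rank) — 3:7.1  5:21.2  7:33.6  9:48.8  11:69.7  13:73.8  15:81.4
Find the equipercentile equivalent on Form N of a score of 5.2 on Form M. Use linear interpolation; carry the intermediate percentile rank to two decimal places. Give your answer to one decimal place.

8.9

PR of 5.2 on Form M: 42.1 + (5.2 − 4)/(6 − 4) × (51.8 − 42.1) = 47.92
On Form N, PR 47.92 falls between score 7 (PR 33.6) and 9 (PR 48.8).
Interpolate: 7 + (47.92 − 33.6)/(48.8 − 33.6) × (9 − 7) = 8.9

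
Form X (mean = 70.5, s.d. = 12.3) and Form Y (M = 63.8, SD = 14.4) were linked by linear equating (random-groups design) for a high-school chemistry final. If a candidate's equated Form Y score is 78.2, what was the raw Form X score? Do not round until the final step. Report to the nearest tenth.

82.8

Invert y = (SD_Y/SD_X)(x − M_X) + M_Y:
x = (SD_X/SD_Y)(y − M_Y) + M_X = (12.3/14.4)(78.2 − 63.8) + 70.5
x = 0.854167 × 14.400 + 70.5 = 82.8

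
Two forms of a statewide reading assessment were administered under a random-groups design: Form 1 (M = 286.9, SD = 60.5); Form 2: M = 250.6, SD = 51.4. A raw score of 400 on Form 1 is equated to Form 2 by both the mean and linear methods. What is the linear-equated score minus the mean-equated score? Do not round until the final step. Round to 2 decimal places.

-17.01

Mean-equated: 400 + (250.6 − 286.9) = 363.70
Linear-equated: (51.4/60.5)(400 − 286.9) + 250.6 = 346.688
Difference = 346.688 − 363.70 = -17.01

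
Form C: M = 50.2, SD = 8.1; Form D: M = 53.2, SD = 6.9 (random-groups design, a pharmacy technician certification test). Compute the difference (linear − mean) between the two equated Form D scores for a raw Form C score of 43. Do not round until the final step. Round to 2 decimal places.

Mean-equated: 43 + (53.2 − 50.2) = 46.00
Linear-equated: (6.9/8.1)(43 − 50.2) + 53.2 = 47.067
Difference = 47.067 − 46.00 = 1.07

1.07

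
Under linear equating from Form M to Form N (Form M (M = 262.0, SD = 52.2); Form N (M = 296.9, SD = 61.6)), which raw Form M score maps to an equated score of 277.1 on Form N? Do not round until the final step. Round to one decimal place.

245.2

Invert y = (SD_Y/SD_X)(x − M_X) + M_Y:
x = (SD_X/SD_Y)(y − M_Y) + M_X = (52.2/61.6)(277.1 − 296.9) + 262.0
x = 0.847403 × -19.800 + 262.0 = 245.2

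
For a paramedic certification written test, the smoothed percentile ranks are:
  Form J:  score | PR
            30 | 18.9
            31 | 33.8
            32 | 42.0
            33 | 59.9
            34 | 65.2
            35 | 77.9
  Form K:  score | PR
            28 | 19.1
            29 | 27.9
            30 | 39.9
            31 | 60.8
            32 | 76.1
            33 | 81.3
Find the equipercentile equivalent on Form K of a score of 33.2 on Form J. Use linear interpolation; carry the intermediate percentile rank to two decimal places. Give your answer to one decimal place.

PR of 33.2 on Form J: 59.9 + (33.2 − 33)/(34 − 33) × (65.2 − 59.9) = 60.96
On Form K, PR 60.96 falls between score 31 (PR 60.8) and 32 (PR 76.1).
Interpolate: 31 + (60.96 − 60.8)/(76.1 − 60.8) × (32 − 31) = 31.0

31.0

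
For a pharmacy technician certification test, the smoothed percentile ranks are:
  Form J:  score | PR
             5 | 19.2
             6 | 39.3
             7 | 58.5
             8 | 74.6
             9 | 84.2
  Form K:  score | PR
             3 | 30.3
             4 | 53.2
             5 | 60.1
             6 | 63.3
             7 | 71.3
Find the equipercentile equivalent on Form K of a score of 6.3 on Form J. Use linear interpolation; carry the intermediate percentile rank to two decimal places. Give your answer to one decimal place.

3.6

PR of 6.3 on Form J: 39.3 + (6.3 − 6)/(7 − 6) × (58.5 − 39.3) = 45.06
On Form K, PR 45.06 falls between score 3 (PR 30.3) and 4 (PR 53.2).
Interpolate: 3 + (45.06 − 30.3)/(53.2 − 30.3) × (4 − 3) = 3.6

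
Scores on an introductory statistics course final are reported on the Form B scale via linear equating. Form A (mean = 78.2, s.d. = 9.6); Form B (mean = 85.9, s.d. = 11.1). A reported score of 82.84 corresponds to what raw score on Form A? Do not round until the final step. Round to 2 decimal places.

Invert y = (SD_Y/SD_X)(x − M_X) + M_Y:
x = (SD_X/SD_Y)(y − M_Y) + M_X = (9.6/11.1)(82.84 − 85.9) + 78.2
x = 0.864865 × -3.060 + 78.2 = 75.55

75.55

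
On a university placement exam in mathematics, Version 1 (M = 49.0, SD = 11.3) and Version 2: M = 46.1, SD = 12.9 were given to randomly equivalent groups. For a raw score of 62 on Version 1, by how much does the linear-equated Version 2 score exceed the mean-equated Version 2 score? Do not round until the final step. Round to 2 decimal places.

Mean-equated: 62 + (46.1 − 49.0) = 59.10
Linear-equated: (12.9/11.3)(62 − 49.0) + 46.1 = 60.941
Difference = 60.941 − 59.10 = 1.84

1.84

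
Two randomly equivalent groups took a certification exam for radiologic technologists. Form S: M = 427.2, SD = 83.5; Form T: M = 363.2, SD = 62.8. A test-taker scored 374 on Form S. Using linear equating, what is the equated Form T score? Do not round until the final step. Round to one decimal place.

323.2

Linear equating: y = (SD_Y/SD_X)(x − M_X) + M_Y
y = (62.8/83.5)(374 − 427.2) + 363.2
y = 0.752096 × -53.2 + 363.2 = -40.0115 + 363.2 = 323.2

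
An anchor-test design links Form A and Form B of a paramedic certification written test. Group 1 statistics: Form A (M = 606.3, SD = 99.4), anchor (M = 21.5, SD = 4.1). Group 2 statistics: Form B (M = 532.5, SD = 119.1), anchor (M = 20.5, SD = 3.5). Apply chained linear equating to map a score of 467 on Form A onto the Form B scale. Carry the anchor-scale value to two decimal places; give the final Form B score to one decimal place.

Form A → anchor (Group 1): v = (4.1/99.4)(467 − 606.3) + 21.5 = 15.75
anchor → Form B (Group 2): y = (119.1/3.5)(15.75 − 20.5) + 532.5 = 370.9

370.9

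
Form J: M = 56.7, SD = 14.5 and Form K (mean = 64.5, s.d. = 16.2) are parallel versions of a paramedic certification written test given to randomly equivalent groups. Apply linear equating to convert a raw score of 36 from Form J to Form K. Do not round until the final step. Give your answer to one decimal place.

Linear equating: y = (SD_Y/SD_X)(x − M_X) + M_Y
y = (16.2/14.5)(36 − 56.7) + 64.5
y = 1.117241 × -20.7 + 64.5 = -23.1269 + 64.5 = 41.4

41.4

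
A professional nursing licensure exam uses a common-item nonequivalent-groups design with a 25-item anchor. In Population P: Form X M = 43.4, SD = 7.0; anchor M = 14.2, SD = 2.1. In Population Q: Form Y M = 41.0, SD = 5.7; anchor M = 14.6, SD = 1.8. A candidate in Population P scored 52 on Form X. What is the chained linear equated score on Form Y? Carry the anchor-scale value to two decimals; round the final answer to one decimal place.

47.9

Form X → anchor (Population P): v = (2.1/7.0)(52 − 43.4) + 14.2 = 16.78
anchor → Form Y (Population Q): y = (5.7/1.8)(16.78 − 14.6) + 41.0 = 47.9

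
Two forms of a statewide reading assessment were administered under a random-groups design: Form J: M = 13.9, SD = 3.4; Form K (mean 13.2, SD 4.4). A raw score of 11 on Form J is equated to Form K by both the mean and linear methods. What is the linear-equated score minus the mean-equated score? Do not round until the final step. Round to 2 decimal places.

-0.85

Mean-equated: 11 + (13.2 − 13.9) = 10.30
Linear-equated: (4.4/3.4)(11 − 13.9) + 13.2 = 9.447
Difference = 9.447 − 10.30 = -0.85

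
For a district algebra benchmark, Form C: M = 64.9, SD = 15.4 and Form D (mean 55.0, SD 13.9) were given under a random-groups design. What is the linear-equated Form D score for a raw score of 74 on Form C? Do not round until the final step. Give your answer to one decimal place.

Linear equating: y = (SD_Y/SD_X)(x − M_X) + M_Y
y = (13.9/15.4)(74 − 64.9) + 55.0
y = 0.902597 × 9.1 + 55.0 = 8.2136 + 55.0 = 63.2

63.2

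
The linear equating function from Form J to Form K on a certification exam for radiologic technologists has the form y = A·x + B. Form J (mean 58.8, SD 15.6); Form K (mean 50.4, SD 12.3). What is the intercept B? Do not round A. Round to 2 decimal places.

A = SD_Y / SD_X = 12.3 / 15.6 = 0.788462
B = M_Y − A·M_X = 50.4 − 0.788462 × 58.8 = 4.04

4.04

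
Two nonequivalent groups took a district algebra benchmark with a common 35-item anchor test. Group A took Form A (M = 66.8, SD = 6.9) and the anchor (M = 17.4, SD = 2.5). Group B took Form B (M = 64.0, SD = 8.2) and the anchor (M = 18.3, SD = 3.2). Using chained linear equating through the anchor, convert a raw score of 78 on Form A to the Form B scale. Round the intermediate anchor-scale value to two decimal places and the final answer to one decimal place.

Form A → anchor (Group A): v = (2.5/6.9)(78 − 66.8) + 17.4 = 21.46
anchor → Form B (Group B): y = (8.2/3.2)(21.46 − 18.3) + 64.0 = 72.1

72.1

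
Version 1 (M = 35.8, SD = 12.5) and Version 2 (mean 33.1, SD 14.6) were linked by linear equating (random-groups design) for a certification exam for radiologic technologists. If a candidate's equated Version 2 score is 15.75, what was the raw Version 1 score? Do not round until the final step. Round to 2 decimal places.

20.95

Invert y = (SD_Y/SD_X)(x − M_X) + M_Y:
x = (SD_X/SD_Y)(y − M_Y) + M_X = (12.5/14.6)(15.75 − 33.1) + 35.8
x = 0.856164 × -17.350 + 35.8 = 20.95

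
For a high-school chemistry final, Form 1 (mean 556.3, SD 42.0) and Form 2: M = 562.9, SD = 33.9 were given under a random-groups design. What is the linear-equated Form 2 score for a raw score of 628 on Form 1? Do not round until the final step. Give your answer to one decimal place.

620.8

Linear equating: y = (SD_Y/SD_X)(x − M_X) + M_Y
y = (33.9/42.0)(628 − 556.3) + 562.9
y = 0.807143 × 71.7 + 562.9 = 57.8721 + 562.9 = 620.8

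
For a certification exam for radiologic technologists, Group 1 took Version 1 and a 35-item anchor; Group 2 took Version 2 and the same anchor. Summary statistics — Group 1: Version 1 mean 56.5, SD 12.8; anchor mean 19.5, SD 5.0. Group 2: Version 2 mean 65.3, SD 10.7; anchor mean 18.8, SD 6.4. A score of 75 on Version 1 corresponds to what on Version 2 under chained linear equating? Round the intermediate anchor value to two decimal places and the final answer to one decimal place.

78.6

Version 1 → anchor (Group 1): v = (5.0/12.8)(75 − 56.5) + 19.5 = 26.73
anchor → Version 2 (Group 2): y = (10.7/6.4)(26.73 − 18.8) + 65.3 = 78.6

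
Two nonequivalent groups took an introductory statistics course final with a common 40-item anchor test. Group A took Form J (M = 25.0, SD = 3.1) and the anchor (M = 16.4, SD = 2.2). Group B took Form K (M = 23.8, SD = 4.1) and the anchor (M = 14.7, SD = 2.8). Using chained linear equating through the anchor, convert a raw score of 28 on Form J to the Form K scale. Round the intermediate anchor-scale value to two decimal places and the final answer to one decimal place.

Form J → anchor (Group A): v = (2.2/3.1)(28 − 25.0) + 16.4 = 18.53
anchor → Form K (Group B): y = (4.1/2.8)(18.53 − 14.7) + 23.8 = 29.4

29.4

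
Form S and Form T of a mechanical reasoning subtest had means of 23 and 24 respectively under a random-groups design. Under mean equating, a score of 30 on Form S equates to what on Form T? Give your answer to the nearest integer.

31

Mean equating: y = x + (M_Y − M_X) = 30 + (24 − 23) = 31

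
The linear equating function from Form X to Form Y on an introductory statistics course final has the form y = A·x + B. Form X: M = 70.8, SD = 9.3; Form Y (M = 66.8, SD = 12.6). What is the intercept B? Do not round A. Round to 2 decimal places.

A = SD_Y / SD_X = 12.6 / 9.3 = 1.354839
B = M_Y − A·M_X = 66.8 − 1.354839 × 70.8 = -29.12

-29.12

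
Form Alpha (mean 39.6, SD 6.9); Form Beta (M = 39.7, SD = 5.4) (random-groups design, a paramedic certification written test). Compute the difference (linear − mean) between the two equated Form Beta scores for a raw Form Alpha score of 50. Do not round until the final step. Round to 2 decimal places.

-2.26

Mean-equated: 50 + (39.7 − 39.6) = 50.10
Linear-equated: (5.4/6.9)(50 − 39.6) + 39.7 = 47.839
Difference = 47.839 − 50.10 = -2.26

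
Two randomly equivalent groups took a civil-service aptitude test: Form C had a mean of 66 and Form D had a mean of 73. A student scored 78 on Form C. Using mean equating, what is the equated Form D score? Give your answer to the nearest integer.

Mean equating: y = x + (M_Y − M_X) = 78 + (73 − 66) = 85

85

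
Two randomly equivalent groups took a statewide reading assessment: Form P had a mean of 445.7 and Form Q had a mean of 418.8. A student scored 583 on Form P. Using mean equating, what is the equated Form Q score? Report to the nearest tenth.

Mean equating: y = x + (M_Y − M_X) = 583 + (418.8 − 445.7) = 556.1

556.1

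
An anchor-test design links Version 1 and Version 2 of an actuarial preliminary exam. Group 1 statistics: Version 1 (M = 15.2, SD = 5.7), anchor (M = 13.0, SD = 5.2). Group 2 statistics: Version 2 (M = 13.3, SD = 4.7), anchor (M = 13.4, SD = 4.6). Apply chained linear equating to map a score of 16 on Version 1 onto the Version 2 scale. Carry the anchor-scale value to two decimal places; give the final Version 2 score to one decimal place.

Version 1 → anchor (Group 1): v = (5.2/5.7)(16 − 15.2) + 13.0 = 13.73
anchor → Version 2 (Group 2): y = (4.7/4.6)(13.73 − 13.4) + 13.3 = 13.6

13.6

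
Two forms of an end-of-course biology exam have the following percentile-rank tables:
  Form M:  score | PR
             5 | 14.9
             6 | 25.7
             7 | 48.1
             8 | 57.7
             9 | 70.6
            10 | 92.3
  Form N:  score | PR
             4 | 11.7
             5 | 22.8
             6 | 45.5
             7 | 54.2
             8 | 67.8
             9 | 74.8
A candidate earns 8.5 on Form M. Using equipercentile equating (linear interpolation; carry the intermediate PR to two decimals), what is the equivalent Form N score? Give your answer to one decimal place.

PR of 8.5 on Form M: 57.7 + (8.5 − 8)/(9 − 8) × (70.6 − 57.7) = 64.15
On Form N, PR 64.15 falls between score 7 (PR 54.2) and 8 (PR 67.8).
Interpolate: 7 + (64.15 − 54.2)/(67.8 − 54.2) × (8 − 7) = 7.7

7.7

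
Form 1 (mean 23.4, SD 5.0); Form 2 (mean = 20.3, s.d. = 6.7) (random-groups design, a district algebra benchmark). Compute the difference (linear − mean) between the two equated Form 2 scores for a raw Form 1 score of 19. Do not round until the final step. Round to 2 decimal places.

-1.50

Mean-equated: 19 + (20.3 − 23.4) = 15.90
Linear-equated: (6.7/5.0)(19 − 23.4) + 20.3 = 14.404
Difference = 14.404 − 15.90 = -1.50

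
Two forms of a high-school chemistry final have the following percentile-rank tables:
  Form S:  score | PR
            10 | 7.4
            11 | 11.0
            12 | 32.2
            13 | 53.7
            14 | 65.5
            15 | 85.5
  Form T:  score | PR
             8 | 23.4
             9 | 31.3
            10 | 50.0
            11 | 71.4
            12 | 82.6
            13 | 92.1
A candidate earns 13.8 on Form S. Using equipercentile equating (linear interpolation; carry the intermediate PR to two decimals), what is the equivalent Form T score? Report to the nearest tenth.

10.6

PR of 13.8 on Form S: 53.7 + (13.8 − 13)/(14 − 13) × (65.5 − 53.7) = 63.14
On Form T, PR 63.14 falls between score 10 (PR 50.0) and 11 (PR 71.4).
Interpolate: 10 + (63.14 − 50.0)/(71.4 − 50.0) × (11 − 10) = 10.6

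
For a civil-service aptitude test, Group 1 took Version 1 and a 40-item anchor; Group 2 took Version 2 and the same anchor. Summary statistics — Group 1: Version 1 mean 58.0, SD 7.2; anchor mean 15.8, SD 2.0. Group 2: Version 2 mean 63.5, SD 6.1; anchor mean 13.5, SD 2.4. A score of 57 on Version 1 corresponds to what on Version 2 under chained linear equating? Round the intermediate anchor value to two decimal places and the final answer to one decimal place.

68.6

Version 1 → anchor (Group 1): v = (2.0/7.2)(57 − 58.0) + 15.8 = 15.52
anchor → Version 2 (Group 2): y = (6.1/2.4)(15.52 − 13.5) + 63.5 = 68.6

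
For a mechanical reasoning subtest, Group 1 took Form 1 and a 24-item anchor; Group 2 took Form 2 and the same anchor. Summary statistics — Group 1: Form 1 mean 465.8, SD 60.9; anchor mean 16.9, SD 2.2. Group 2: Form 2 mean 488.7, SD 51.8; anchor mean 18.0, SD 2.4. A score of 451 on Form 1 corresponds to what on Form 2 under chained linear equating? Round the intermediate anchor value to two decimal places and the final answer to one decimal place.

Form 1 → anchor (Group 1): v = (2.2/60.9)(451 − 465.8) + 16.9 = 16.37
anchor → Form 2 (Group 2): y = (51.8/2.4)(16.37 − 18.0) + 488.7 = 453.5

453.5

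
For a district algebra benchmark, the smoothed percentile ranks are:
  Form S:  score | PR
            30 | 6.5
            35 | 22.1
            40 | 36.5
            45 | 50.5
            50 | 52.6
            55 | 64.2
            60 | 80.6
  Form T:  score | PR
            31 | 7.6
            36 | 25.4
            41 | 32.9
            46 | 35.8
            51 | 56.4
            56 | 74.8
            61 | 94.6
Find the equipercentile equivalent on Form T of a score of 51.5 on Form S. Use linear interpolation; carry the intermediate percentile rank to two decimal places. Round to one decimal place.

50.9

PR of 51.5 on Form S: 52.6 + (51.5 − 50)/(55 − 50) × (64.2 − 52.6) = 56.08
On Form T, PR 56.08 falls between score 46 (PR 35.8) and 51 (PR 56.4).
Interpolate: 46 + (56.08 − 35.8)/(56.4 − 35.8) × (51 − 46) = 50.9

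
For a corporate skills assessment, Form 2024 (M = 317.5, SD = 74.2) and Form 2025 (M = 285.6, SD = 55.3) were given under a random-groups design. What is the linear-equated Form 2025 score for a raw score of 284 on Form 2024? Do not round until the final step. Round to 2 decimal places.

Linear equating: y = (SD_Y/SD_X)(x − M_X) + M_Y
y = (55.3/74.2)(284 − 317.5) + 285.6
y = 0.745283 × -33.5 + 285.6 = -24.9670 + 285.6 = 260.63

260.63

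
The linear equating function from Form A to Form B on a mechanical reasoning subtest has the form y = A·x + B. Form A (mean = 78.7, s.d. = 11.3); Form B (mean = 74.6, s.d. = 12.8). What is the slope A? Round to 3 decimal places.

A = SD_Y / SD_X = 12.8 / 11.3 = 1.133

1.133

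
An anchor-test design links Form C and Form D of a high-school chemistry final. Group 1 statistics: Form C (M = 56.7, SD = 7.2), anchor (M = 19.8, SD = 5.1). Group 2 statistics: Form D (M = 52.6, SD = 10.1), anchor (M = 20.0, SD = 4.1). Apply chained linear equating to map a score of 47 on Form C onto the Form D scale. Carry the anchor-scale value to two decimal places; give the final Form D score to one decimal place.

35.2

Form C → anchor (Group 1): v = (5.1/7.2)(47 − 56.7) + 19.8 = 12.93
anchor → Form D (Group 2): y = (10.1/4.1)(12.93 − 20.0) + 52.6 = 35.2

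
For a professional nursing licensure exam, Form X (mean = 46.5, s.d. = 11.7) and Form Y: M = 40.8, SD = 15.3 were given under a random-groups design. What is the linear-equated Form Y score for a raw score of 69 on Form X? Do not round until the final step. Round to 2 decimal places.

Linear equating: y = (SD_Y/SD_X)(x − M_X) + M_Y
y = (15.3/11.7)(69 − 46.5) + 40.8
y = 1.307692 × 22.5 + 40.8 = 29.4231 + 40.8 = 70.22

70.22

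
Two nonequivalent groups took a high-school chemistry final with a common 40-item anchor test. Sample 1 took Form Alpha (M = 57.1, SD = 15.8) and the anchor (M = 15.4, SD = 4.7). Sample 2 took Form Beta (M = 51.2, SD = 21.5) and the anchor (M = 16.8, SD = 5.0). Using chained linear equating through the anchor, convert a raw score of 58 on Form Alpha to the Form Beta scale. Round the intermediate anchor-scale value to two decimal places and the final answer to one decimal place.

Form Alpha → anchor (Sample 1): v = (4.7/15.8)(58 − 57.1) + 15.4 = 15.67
anchor → Form Beta (Sample 2): y = (21.5/5.0)(15.67 − 16.8) + 51.2 = 46.3

46.3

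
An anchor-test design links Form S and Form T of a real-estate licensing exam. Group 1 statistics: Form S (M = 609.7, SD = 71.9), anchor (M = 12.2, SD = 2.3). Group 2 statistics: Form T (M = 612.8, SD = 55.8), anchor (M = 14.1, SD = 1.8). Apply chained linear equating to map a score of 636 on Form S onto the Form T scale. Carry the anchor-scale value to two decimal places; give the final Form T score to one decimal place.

Form S → anchor (Group 1): v = (2.3/71.9)(636 − 609.7) + 12.2 = 13.04
anchor → Form T (Group 2): y = (55.8/1.8)(13.04 − 14.1) + 612.8 = 579.9

579.9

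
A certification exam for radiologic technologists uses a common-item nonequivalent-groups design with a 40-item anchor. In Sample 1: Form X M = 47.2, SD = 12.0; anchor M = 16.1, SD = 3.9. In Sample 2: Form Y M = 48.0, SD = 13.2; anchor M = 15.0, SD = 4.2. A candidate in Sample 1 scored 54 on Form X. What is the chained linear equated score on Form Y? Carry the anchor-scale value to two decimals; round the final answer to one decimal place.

Form X → anchor (Sample 1): v = (3.9/12.0)(54 − 47.2) + 16.1 = 18.31
anchor → Form Y (Sample 2): y = (13.2/4.2)(18.31 − 15.0) + 48.0 = 58.4

58.4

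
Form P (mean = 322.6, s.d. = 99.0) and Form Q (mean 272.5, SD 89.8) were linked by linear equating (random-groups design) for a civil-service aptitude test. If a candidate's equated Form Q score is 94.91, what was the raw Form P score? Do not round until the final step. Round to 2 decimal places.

Invert y = (SD_Y/SD_X)(x − M_X) + M_Y:
x = (SD_X/SD_Y)(y − M_Y) + M_X = (99.0/89.8)(94.91 − 272.5) + 322.6
x = 1.102450 × -177.590 + 322.6 = 126.82

126.82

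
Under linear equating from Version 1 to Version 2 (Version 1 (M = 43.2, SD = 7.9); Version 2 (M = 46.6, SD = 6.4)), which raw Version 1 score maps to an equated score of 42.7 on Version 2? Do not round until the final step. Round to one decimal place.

Invert y = (SD_Y/SD_X)(x − M_X) + M_Y:
x = (SD_X/SD_Y)(y − M_Y) + M_X = (7.9/6.4)(42.7 − 46.6) + 43.2
x = 1.234375 × -3.900 + 43.2 = 38.4

38.4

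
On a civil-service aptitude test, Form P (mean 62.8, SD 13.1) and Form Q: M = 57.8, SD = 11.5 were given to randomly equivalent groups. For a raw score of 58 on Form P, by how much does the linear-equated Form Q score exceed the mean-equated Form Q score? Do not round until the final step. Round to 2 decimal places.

0.59

Mean-equated: 58 + (57.8 − 62.8) = 53.00
Linear-equated: (11.5/13.1)(58 − 62.8) + 57.8 = 53.586
Difference = 53.586 − 53.00 = 0.59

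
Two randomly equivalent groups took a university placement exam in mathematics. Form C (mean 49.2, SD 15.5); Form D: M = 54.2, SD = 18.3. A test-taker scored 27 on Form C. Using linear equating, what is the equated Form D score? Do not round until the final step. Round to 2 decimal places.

27.99

Linear equating: y = (SD_Y/SD_X)(x − M_X) + M_Y
y = (18.3/15.5)(27 − 49.2) + 54.2
y = 1.180645 × -22.2 + 54.2 = -26.2103 + 54.2 = 27.99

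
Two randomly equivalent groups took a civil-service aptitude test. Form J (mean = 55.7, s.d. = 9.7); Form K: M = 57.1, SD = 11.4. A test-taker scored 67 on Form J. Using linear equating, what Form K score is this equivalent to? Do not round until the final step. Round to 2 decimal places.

Linear equating: y = (SD_Y/SD_X)(x − M_X) + M_Y
y = (11.4/9.7)(67 − 55.7) + 57.1
y = 1.175258 × 11.3 + 57.1 = 13.2804 + 57.1 = 70.38

70.38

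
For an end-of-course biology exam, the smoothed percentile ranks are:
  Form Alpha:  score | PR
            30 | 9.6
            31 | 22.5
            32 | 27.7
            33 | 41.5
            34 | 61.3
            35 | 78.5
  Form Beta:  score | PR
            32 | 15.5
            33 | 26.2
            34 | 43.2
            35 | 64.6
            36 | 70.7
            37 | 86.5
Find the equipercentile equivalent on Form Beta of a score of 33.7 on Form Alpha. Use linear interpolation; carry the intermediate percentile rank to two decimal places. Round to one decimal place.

34.6

PR of 33.7 on Form Alpha: 41.5 + (33.7 − 33)/(34 − 33) × (61.3 − 41.5) = 55.36
On Form Beta, PR 55.36 falls between score 34 (PR 43.2) and 35 (PR 64.6).
Interpolate: 34 + (55.36 − 43.2)/(64.6 − 43.2) × (35 − 34) = 34.6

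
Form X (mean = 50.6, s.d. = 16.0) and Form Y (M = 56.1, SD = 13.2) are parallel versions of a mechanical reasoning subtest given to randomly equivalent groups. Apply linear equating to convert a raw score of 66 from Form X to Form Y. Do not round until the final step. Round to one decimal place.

Linear equating: y = (SD_Y/SD_X)(x − M_X) + M_Y
y = (13.2/16.0)(66 − 50.6) + 56.1
y = 0.825000 × 15.4 + 56.1 = 12.7050 + 56.1 = 68.8

68.8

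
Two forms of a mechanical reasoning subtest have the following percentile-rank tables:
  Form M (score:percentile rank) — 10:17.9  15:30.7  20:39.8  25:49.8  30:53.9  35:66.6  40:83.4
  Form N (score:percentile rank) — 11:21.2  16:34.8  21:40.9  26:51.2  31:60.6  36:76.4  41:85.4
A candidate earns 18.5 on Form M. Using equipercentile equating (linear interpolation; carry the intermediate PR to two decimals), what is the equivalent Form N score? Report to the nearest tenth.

17.9

PR of 18.5 on Form M: 30.7 + (18.5 − 15)/(20 − 15) × (39.8 − 30.7) = 37.07
On Form N, PR 37.07 falls between score 16 (PR 34.8) and 21 (PR 40.9).
Interpolate: 16 + (37.07 − 34.8)/(40.9 − 34.8) × (21 − 16) = 17.9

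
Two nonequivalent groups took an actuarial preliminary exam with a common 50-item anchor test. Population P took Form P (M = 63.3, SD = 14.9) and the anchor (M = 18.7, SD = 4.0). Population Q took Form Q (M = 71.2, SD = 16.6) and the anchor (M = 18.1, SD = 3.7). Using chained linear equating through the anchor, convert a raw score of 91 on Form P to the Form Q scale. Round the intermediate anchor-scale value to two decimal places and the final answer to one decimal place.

107.3

Form P → anchor (Population P): v = (4.0/14.9)(91 − 63.3) + 18.7 = 26.14
anchor → Form Q (Population Q): y = (16.6/3.7)(26.14 − 18.1) + 71.2 = 107.3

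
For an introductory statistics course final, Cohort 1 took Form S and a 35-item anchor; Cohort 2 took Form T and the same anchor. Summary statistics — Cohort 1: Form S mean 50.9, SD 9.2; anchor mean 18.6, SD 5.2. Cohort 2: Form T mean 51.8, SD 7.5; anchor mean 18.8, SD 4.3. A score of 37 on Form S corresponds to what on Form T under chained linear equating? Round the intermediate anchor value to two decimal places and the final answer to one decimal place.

37.7

Form S → anchor (Cohort 1): v = (5.2/9.2)(37 − 50.9) + 18.6 = 10.74
anchor → Form T (Cohort 2): y = (7.5/4.3)(10.74 − 18.8) + 51.8 = 37.7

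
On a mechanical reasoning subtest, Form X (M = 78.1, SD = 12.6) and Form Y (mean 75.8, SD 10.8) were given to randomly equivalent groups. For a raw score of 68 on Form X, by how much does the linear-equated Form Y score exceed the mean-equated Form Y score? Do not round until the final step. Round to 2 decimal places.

1.44

Mean-equated: 68 + (75.8 − 78.1) = 65.70
Linear-equated: (10.8/12.6)(68 − 78.1) + 75.8 = 67.143
Difference = 67.143 − 65.70 = 1.44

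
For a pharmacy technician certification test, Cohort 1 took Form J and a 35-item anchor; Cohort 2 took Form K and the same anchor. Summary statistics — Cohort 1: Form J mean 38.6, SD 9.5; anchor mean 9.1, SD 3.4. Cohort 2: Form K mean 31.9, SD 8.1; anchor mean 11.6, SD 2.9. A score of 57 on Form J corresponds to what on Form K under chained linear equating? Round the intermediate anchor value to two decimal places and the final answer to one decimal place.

Form J → anchor (Cohort 1): v = (3.4/9.5)(57 − 38.6) + 9.1 = 15.69
anchor → Form K (Cohort 2): y = (8.1/2.9)(15.69 − 11.6) + 31.9 = 43.3

43.3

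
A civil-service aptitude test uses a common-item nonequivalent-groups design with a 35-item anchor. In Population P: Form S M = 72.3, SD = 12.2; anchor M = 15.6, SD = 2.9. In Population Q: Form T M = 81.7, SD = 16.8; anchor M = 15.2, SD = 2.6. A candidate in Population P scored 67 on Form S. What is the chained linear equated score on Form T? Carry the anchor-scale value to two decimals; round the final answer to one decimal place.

76.1

Form S → anchor (Population P): v = (2.9/12.2)(67 − 72.3) + 15.6 = 14.34
anchor → Form T (Population Q): y = (16.8/2.6)(14.34 − 15.2) + 81.7 = 76.1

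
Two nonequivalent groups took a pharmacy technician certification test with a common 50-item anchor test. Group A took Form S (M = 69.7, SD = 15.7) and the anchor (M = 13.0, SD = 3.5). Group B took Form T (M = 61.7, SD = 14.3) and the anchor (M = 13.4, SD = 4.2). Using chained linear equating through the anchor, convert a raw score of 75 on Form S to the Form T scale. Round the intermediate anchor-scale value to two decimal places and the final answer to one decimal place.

Form S → anchor (Group A): v = (3.5/15.7)(75 − 69.7) + 13.0 = 14.18
anchor → Form T (Group B): y = (14.3/4.2)(14.18 − 13.4) + 61.7 = 64.4

64.4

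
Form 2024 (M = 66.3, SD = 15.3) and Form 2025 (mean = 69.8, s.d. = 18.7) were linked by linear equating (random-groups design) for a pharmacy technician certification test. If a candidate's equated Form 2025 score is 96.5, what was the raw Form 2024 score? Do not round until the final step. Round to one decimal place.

88.1

Invert y = (SD_Y/SD_X)(x − M_X) + M_Y:
x = (SD_X/SD_Y)(y − M_Y) + M_X = (15.3/18.7)(96.5 − 69.8) + 66.3
x = 0.818182 × 26.700 + 66.3 = 88.1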